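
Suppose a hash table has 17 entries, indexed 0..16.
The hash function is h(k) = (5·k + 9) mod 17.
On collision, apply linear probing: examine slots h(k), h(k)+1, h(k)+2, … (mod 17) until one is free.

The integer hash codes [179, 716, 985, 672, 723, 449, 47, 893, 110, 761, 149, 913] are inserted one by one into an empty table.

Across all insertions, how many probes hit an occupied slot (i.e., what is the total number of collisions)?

179 hashes to 3; slot 3 is free => place at 3.
716 hashes to 2; slot 2 is free => place at 2.
985 hashes to 4; slot 4 is free => place at 4.
672 hashes to 3; 3,4 taken => place at 5.
723 hashes to 3; 3,4,5 taken => place at 6.
449 hashes to 10; slot 10 is free => place at 10.
47 hashes to 6; 6 taken => place at 7.
893 hashes to 3; 3,4,5,6,7 taken => place at 8.
110 hashes to 15; slot 15 is free => place at 15.
761 hashes to 6; 6,7,8 taken => place at 9.
149 hashes to 6; 6,7,8,9,10 taken => place at 11.
913 hashes to 1; slot 1 is free => place at 1.
Table: [_, 913, 716, 179, 985, 672, 723, 47, 893, 761, 449, 149, _, _, _, 110, _]

19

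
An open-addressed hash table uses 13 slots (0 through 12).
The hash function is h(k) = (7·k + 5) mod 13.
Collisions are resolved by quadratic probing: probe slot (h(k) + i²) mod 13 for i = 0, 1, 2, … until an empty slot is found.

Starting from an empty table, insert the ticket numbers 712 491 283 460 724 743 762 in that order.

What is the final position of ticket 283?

712 hashes to 10; slot 10 is free => place at 10.
491 hashes to 10; 10 taken => place at 11.
283 hashes to 10; 10,11 taken => place at 1.
460 hashes to 1; 1 taken => place at 2.
724 hashes to 3; slot 3 is free => place at 3.
743 hashes to 6; slot 6 is free => place at 6.
762 hashes to 9; slot 9 is free => place at 9.
Table: [∅, 283, 460, 724, ∅, ∅, 743, ∅, ∅, 762, 712, 491, ∅]

1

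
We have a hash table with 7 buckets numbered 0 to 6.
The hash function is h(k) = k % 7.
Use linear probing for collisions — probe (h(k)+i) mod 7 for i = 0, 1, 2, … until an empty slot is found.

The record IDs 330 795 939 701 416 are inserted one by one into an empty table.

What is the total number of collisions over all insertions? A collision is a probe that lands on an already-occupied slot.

Insert 330: h=1, slot 1 empty → index 1.
Insert 795: h=4, slot 4 empty → index 4.
Insert 939: h=1, slot 1 occupied → index 2.
Insert 701: h=1, slots 1,2 occupied → index 3.
Insert 416: h=3, slots 3,4 occupied → index 5.
Table: [_, 330, 939, 701, 795, 416, _]

5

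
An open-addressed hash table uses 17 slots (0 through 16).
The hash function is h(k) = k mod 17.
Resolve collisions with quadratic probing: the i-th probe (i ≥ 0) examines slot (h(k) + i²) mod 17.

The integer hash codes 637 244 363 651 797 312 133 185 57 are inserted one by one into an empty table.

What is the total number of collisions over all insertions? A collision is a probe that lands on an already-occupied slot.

11

637: h=8 -> slot 8
244: h=6 -> slot 6
363: h=6, probe 6,7 -> slot 7
651: h=5 -> slot 5
797: h=15 -> slot 15
312: h=6, probe 6,7,10 -> slot 10
133: h=14 -> slot 14
185: h=15, probe 15,16 -> slot 16
57: h=6, probe 6,7,10,15,5,14,8,4 -> slot 4
Table: [., ., ., ., 57, 651, 244, 363, 637, ., 312, ., ., ., 133, 797, 185]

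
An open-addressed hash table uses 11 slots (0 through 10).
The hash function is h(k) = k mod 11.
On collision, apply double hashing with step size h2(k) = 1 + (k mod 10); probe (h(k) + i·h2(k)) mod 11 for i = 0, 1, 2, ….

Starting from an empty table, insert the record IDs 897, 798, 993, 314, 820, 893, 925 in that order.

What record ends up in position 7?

897 hashes to 6; slot 6 is free -> place at 6.
798 hashes to 6, h2=9; 6 taken -> place at 4.
993 hashes to 3; slot 3 is free -> place at 3.
314 hashes to 6, h2=5; 6 taken -> place at 0.
820 hashes to 6, h2=1; 6 taken -> place at 7.
893 hashes to 2; slot 2 is free -> place at 2.
925 hashes to 1; slot 1 is free -> place at 1.
Table: [314, 925, 893, 993, 798, _, 897, 820, _, _, _]

820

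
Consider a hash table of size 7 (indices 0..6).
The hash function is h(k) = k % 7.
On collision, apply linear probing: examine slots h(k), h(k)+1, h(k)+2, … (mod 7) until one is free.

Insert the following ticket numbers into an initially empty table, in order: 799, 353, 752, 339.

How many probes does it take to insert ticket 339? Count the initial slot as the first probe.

3

799: h=1 -> slot 1
353: h=3 -> slot 3
752: h=3, probe 3,4 -> slot 4
339: h=3, probe 3,4,5 -> slot 5
Table: [∅, 799, ∅, 353, 752, 339, ∅]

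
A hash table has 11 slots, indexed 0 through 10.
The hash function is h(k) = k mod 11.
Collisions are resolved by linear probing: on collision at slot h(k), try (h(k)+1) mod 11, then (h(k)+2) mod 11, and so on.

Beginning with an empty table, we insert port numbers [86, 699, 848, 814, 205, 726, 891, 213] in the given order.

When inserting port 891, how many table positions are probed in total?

4

Insert 86: h=9, slot 9 empty => index 9.
Insert 699: h=6, slot 6 empty => index 6.
Insert 848: h=1, slot 1 empty => index 1.
Insert 814: h=0, slot 0 empty => index 0.
Insert 205: h=7, slot 7 empty => index 7.
Insert 726: h=0, slots 0,1 occupied => index 2.
Insert 891: h=0, slots 0,1,2 occupied => index 3.
Insert 213: h=4, slot 4 empty => index 4.
Table: [814, 848, 726, 891, 213, —, 699, 205, —, 86, —]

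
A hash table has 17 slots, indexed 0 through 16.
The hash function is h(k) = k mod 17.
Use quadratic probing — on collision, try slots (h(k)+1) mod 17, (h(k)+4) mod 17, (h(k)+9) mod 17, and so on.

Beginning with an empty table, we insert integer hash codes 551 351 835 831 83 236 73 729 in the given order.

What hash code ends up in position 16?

551 hashes to 7; slot 7 is free -> place at 7.
351 hashes to 11; slot 11 is free -> place at 11.
835 hashes to 2; slot 2 is free -> place at 2.
831 hashes to 15; slot 15 is free -> place at 15.
83 hashes to 15; 15 taken -> place at 16.
236 hashes to 15; 15,16,2,7 taken -> place at 14.
73 hashes to 5; slot 5 is free -> place at 5.
729 hashes to 15; 15,16,2,7,14 taken -> place at 6.
Table: [_, _, 835, _, _, 73, 729, 551, _, _, _, 351, _, _, 236, 831, 83]

83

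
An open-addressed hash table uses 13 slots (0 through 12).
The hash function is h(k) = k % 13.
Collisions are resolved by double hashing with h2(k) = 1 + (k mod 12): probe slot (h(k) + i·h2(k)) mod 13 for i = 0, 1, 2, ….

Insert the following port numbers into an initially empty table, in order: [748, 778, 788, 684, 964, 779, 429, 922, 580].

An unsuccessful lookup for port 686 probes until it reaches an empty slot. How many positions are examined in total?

748 hashes to 7; slot 7 is free -> place at 7.
778 hashes to 11; slot 11 is free -> place at 11.
788 hashes to 8; slot 8 is free -> place at 8.
684 hashes to 8, h2=1; 8 taken -> place at 9.
964 hashes to 2; slot 2 is free -> place at 2.
779 hashes to 12; slot 12 is free -> place at 12.
429 hashes to 0; slot 0 is free -> place at 0.
922 hashes to 12, h2=11; 12 taken -> place at 10.
580 hashes to 8, h2=5; 8,0 taken -> place at 5.
Table: [429, ∅, 964, ∅, ∅, 580, ∅, 748, 788, 684, 922, 778, 779]
Lookup 686: h=10, h2=3, probe 10,0,3 → slot 3 empty, not found.

3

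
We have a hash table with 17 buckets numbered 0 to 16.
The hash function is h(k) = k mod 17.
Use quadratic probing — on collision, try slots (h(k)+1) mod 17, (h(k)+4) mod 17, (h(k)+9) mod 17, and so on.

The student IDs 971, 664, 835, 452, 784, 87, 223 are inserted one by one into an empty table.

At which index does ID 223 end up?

971: h=2 => slot 2
664: h=1 => slot 1
835: h=2, probe 2,3 => slot 3
452: h=10 => slot 10
784: h=2, probe 2,3,6 => slot 6
87: h=2, probe 2,3,6,11 => slot 11
223: h=2, probe 2,3,6,11,1,10,4 => slot 4
Table: [., 664, 971, 835, 223, ., 784, ., ., ., 452, 87, ., ., ., ., .]

4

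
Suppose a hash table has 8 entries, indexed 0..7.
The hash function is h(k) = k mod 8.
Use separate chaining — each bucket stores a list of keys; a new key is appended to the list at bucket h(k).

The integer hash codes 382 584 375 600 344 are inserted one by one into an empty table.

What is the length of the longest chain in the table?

382 -> bucket 6
584 -> bucket 0
375 -> bucket 7
600 -> bucket 0 (collision)
344 -> bucket 0 (collision)
Final buckets:
0: 584 -> 600 -> 344
1: -
2: -
3: -
4: -
5: -
6: 382
7: 375

3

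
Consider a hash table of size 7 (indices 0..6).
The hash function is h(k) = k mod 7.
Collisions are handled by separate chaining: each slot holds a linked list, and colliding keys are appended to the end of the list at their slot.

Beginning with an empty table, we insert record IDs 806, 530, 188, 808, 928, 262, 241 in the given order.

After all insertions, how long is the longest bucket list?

806 → bucket 1
530 → bucket 5
188 → bucket 6
808 → bucket 3
928 → bucket 4
262 → bucket 3 (collision)
241 → bucket 3 (collision)
Final buckets:
0: —
1: 806
2: —
3: 808 -> 262 -> 241
4: 928
5: 530
6: 188

3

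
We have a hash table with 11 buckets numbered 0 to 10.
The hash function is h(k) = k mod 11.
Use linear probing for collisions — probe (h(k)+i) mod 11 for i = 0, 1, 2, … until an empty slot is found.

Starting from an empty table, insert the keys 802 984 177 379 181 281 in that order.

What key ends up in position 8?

281

802: h=10 -> slot 10
984: h=5 -> slot 5
177: h=1 -> slot 1
379: h=5, probe 5,6 -> slot 6
181: h=5, probe 5,6,7 -> slot 7
281: h=6, probe 6,7,8 -> slot 8
Table: [., 177, ., ., ., 984, 379, 181, 281, ., 802]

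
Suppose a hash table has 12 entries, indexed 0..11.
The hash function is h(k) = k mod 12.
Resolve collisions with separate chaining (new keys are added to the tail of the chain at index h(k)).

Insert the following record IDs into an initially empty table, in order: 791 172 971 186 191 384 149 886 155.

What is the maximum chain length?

791 -> bucket 11
172 -> bucket 4
971 -> bucket 11 (collision)
186 -> bucket 6
191 -> bucket 11 (collision)
384 -> bucket 0
149 -> bucket 5
886 -> bucket 10
155 -> bucket 11 (collision)
Final buckets:
0: 384
1: .
2: .
3: .
4: 172
5: 149
6: 186
7: .
8: .
9: .
10: 886
11: 791 -> 971 -> 191 -> 155

4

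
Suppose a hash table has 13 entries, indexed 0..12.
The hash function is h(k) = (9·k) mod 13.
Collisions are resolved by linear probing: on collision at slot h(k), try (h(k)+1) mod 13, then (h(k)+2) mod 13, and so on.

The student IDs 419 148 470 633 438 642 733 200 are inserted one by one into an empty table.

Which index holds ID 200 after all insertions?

9

Insert 419: h=1, slot 1 empty -> index 1.
Insert 148: h=6, slot 6 empty -> index 6.
Insert 470: h=5, slot 5 empty -> index 5.
Insert 633: h=3, slot 3 empty -> index 3.
Insert 438: h=3, slot 3 occupied -> index 4.
Insert 642: h=6, slot 6 occupied -> index 7.
Insert 733: h=6, slots 6,7 occupied -> index 8.
Insert 200: h=6, slots 6,7,8 occupied -> index 9.
Table: [∅, 419, ∅, 633, 438, 470, 148, 642, 733, 200, ∅, ∅, ∅]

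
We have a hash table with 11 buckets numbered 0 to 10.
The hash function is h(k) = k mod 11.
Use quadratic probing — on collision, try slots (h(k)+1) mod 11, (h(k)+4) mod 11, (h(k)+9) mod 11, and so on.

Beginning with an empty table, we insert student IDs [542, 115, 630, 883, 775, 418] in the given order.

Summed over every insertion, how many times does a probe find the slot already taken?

4

Insert 542: h=3, slot 3 empty => index 3.
Insert 115: h=5, slot 5 empty => index 5.
Insert 630: h=3, slot 3 occupied => index 4.
Insert 883: h=3, slots 3,4 occupied => index 7.
Insert 775: h=5, slot 5 occupied => index 6.
Insert 418: h=0, slot 0 empty => index 0.
Table: [418, ∅, ∅, 542, 630, 115, 775, 883, ∅, ∅, ∅]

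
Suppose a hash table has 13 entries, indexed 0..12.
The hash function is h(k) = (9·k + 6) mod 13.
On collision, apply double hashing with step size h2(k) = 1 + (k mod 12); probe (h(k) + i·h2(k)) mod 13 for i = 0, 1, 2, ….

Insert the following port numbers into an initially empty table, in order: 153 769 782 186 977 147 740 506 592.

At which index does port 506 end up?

Insert 153: h=5, slot 5 empty → index 5.
Insert 769: h=11, slot 11 empty → index 11.
Insert 782: h=11, h2=3, slot 11 occupied → index 1.
Insert 186: h=3, slot 3 empty → index 3.
Insert 977: h=11, h2=6, slot 11 occupied → index 4.
Insert 147: h=3, h2=4, slot 3 occupied → index 7.
Insert 740: h=10, slot 10 empty → index 10.
Insert 506: h=10, h2=3, slot 10 occupied → index 0.
Insert 592: h=4, h2=5, slot 4 occupied → index 9.
Table: [506, 782, ., 186, 977, 153, ., 147, ., 592, 740, 769, .]

0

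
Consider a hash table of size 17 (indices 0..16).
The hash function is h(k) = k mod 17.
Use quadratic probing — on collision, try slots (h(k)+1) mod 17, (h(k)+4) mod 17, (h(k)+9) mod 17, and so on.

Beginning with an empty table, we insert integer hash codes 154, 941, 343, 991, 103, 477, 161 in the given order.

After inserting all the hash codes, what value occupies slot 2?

154: h=1 -> slot 1
941: h=6 -> slot 6
343: h=3 -> slot 3
991: h=5 -> slot 5
103: h=1, probe 1,2 -> slot 2
477: h=1, probe 1,2,5,10 -> slot 10
161: h=8 -> slot 8
Table: [-, 154, 103, 343, -, 991, 941, -, 161, -, 477, -, -, -, -, -, -]

103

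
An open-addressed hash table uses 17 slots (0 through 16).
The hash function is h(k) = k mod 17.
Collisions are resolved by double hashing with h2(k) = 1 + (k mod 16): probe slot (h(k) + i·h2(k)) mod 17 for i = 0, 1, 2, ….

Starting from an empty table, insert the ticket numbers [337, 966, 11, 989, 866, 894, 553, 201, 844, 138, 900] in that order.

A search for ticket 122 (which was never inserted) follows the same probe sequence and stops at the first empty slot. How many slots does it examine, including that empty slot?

3

337 hashes to 14; slot 14 is free => place at 14.
966 hashes to 14, h2=7; 14 taken => place at 4.
11 hashes to 11; slot 11 is free => place at 11.
989 hashes to 3; slot 3 is free => place at 3.
866 hashes to 16; slot 16 is free => place at 16.
894 hashes to 10; slot 10 is free => place at 10.
553 hashes to 9; slot 9 is free => place at 9.
201 hashes to 14, h2=10; 14 taken => place at 7.
844 hashes to 11, h2=13; 11,7,3,16 taken => place at 12.
138 hashes to 2; slot 2 is free => place at 2.
900 hashes to 16, h2=5; 16,4,9,14,2,7,12 taken => place at 0.
Table: [900, _, 138, 989, 966, _, _, 201, _, 553, 894, 11, 844, _, 337, _, 866]
Lookup 122: h=3, h2=11, probe 3,14,8 → slot 8 empty, not found.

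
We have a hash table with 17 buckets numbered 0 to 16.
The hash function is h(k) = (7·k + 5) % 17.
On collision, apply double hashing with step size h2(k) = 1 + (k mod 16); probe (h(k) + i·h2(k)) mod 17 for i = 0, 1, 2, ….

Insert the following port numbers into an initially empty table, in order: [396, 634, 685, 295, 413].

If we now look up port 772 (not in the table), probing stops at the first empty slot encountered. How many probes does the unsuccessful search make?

2

396 hashes to 6; slot 6 is free → place at 6.
634 hashes to 6, h2=11; 6 taken → place at 0.
685 hashes to 6, h2=14; 6 taken → place at 3.
295 hashes to 13; slot 13 is free → place at 13.
413 hashes to 6, h2=14; 6,3,0 taken → place at 14.
Table: [634, ., ., 685, ., ., 396, ., ., ., ., ., ., 295, 413, ., .]
Lookup 772: h=3, h2=5, probe 3,8 → slot 8 empty, not found.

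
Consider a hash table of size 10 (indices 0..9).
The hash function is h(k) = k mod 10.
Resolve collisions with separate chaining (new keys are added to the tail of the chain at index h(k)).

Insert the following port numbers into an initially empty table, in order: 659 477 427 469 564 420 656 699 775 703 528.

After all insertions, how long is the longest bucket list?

659 -> bucket 9
477 -> bucket 7
427 -> bucket 7 (collision)
469 -> bucket 9 (collision)
564 -> bucket 4
420 -> bucket 0
656 -> bucket 6
699 -> bucket 9 (collision)
775 -> bucket 5
703 -> bucket 3
528 -> bucket 8
Final buckets:
0: 420
1: _
2: _
3: 703
4: 564
5: 775
6: 656
7: 477 -> 427
8: 528
9: 659 -> 469 -> 699

3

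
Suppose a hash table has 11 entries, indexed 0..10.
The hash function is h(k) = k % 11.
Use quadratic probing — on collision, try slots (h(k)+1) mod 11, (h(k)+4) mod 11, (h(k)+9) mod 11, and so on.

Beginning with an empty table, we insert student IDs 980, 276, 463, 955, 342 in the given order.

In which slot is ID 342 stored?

980 hashes to 1; slot 1 is free -> place at 1.
276 hashes to 1; 1 taken -> place at 2.
463 hashes to 1; 1,2 taken -> place at 5.
955 hashes to 9; slot 9 is free -> place at 9.
342 hashes to 1; 1,2,5 taken -> place at 10.
Table: [—, 980, 276, —, —, 463, —, —, —, 955, 342]

10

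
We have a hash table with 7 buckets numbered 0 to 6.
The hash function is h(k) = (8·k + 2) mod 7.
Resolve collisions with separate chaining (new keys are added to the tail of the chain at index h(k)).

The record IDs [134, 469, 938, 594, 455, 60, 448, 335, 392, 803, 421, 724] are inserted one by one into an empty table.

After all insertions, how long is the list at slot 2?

5

Insert 134: h=3, bucket 3 empty → new chain.
Insert 469: h=2, bucket 2 empty → new chain.
Insert 938: h=2, bucket 2 nonempty → append to chain.
Insert 594: h=1, bucket 1 empty → new chain.
Insert 455: h=2, bucket 2 nonempty → append to chain.
Insert 60: h=6, bucket 6 empty → new chain.
Insert 448: h=2, bucket 2 nonempty → append to chain.
Insert 335: h=1, bucket 1 nonempty → append to chain.
Insert 392: h=2, bucket 2 nonempty → append to chain.
Insert 803: h=0, bucket 0 empty → new chain.
Insert 421: h=3, bucket 3 nonempty → append to chain.
Insert 724: h=5, bucket 5 empty → new chain.
Final buckets:
0: 803
1: 594 -> 335
2: 469 -> 938 -> 455 -> 448 -> 392
3: 134 -> 421
4: —
5: 724
6: 60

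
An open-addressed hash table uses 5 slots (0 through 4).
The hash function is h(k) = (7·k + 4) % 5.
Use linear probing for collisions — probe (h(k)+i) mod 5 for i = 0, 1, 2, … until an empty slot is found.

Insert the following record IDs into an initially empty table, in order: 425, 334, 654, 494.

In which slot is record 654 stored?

425: h=4 → slot 4
334: h=2 → slot 2
654: h=2, probe 2,3 → slot 3
494: h=2, probe 2,3,4,0 → slot 0
Table: [494, _, 334, 654, 425]

3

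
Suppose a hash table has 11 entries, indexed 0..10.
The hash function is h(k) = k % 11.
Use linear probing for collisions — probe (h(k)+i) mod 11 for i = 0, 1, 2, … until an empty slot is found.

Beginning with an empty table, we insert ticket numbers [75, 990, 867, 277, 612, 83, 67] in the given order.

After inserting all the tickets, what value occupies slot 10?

75 hashes to 9; slot 9 is free => place at 9.
990 hashes to 0; slot 0 is free => place at 0.
867 hashes to 9; 9 taken => place at 10.
277 hashes to 2; slot 2 is free => place at 2.
612 hashes to 7; slot 7 is free => place at 7.
83 hashes to 6; slot 6 is free => place at 6.
67 hashes to 1; slot 1 is free => place at 1.
Table: [990, 67, 277, —, —, —, 83, 612, —, 75, 867]

867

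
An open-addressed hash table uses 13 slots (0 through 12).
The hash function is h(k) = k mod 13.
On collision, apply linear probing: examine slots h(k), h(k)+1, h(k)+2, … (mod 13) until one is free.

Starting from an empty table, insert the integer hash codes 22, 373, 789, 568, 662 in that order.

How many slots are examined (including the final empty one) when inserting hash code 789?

3

22 hashes to 9; slot 9 is free => place at 9.
373 hashes to 9; 9 taken => place at 10.
789 hashes to 9; 9,10 taken => place at 11.
568 hashes to 9; 9,10,11 taken => place at 12.
662 hashes to 12; 12 taken => place at 0.
Table: [662, —, —, —, —, —, —, —, —, 22, 373, 789, 568]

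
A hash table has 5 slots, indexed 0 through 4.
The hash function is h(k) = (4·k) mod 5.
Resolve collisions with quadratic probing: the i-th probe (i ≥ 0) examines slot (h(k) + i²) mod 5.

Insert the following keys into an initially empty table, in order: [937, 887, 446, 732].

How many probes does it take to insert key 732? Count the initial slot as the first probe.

937: h=3 → slot 3
887: h=3, probe 3,4 → slot 4
446: h=4, probe 4,0 → slot 0
732: h=3, probe 3,4,2 → slot 2
Table: [446, -, 732, 937, 887]

3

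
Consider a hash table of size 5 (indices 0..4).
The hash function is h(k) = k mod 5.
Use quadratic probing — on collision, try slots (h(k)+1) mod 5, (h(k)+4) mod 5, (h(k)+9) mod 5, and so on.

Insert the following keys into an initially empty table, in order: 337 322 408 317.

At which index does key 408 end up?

4

Insert 337: h=2, slot 2 empty => index 2.
Insert 322: h=2, slot 2 occupied => index 3.
Insert 408: h=3, slot 3 occupied => index 4.
Insert 317: h=2, slots 2,3 occupied => index 1.
Table: [-, 317, 337, 322, 408]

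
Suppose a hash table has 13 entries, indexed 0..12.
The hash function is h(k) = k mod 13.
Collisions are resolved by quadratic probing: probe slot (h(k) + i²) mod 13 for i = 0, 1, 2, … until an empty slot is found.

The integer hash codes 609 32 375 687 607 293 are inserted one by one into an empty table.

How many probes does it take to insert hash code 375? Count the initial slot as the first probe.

609: h=11 -> slot 11
32: h=6 -> slot 6
375: h=11, probe 11,12 -> slot 12
687: h=11, probe 11,12,2 -> slot 2
607: h=9 -> slot 9
293: h=7 -> slot 7
Table: [—, —, 687, —, —, —, 32, 293, —, 607, —, 609, 375]

2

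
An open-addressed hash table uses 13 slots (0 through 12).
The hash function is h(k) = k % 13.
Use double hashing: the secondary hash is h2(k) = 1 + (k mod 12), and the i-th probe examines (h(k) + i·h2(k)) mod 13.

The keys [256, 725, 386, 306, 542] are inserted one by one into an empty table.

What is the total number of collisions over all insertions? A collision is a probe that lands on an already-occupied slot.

3

256: h=9 -> slot 9
725: h=10 -> slot 10
386: h=9, h2=3, probe 9,12 -> slot 12
306: h=7 -> slot 7
542: h=9, h2=3, probe 9,12,2 -> slot 2
Table: [_, _, 542, _, _, _, _, 306, _, 256, 725, _, 386]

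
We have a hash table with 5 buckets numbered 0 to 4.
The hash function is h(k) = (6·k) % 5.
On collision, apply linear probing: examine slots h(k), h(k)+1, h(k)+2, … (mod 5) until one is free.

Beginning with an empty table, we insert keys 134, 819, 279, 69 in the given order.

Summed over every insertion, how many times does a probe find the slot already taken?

6

Insert 134: h=4, slot 4 empty -> index 4.
Insert 819: h=4, slot 4 occupied -> index 0.
Insert 279: h=4, slots 4,0 occupied -> index 1.
Insert 69: h=4, slots 4,0,1 occupied -> index 2.
Table: [819, 279, 69, ∅, 134]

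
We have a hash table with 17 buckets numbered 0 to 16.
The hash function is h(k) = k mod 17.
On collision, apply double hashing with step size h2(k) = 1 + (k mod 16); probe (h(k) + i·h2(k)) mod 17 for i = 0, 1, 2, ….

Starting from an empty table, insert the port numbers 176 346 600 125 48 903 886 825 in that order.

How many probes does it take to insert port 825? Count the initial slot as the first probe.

Insert 176: h=6, slot 6 empty -> index 6.
Insert 346: h=6, h2=11, slot 6 occupied -> index 0.
Insert 600: h=5, slot 5 empty -> index 5.
Insert 125: h=6, h2=14, slot 6 occupied -> index 3.
Insert 48: h=14, slot 14 empty -> index 14.
Insert 903: h=2, slot 2 empty -> index 2.
Insert 886: h=2, h2=7, slot 2 occupied -> index 9.
Insert 825: h=9, h2=10, slots 9,2 occupied -> index 12.
Table: [346, —, 903, 125, —, 600, 176, —, —, 886, —, —, 825, —, 48, —, —]

3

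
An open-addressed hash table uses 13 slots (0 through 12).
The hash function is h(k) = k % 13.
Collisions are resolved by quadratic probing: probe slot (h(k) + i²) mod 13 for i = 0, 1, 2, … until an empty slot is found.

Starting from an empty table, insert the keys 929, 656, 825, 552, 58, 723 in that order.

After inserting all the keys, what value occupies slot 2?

Insert 929: h=6, slot 6 empty => index 6.
Insert 656: h=6, slot 6 occupied => index 7.
Insert 825: h=6, slots 6,7 occupied => index 10.
Insert 552: h=6, slots 6,7,10 occupied => index 2.
Insert 58: h=6, slots 6,7,10,2 occupied => index 9.
Insert 723: h=8, slot 8 empty => index 8.
Table: [_, _, 552, _, _, _, 929, 656, 723, 58, 825, _, _]

552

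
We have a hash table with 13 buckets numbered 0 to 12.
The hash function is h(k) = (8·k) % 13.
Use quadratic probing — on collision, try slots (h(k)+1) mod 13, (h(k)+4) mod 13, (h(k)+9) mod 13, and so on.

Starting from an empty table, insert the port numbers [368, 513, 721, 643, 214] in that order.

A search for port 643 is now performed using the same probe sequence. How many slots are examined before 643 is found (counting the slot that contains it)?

3

368: h=6 => slot 6
513: h=9 => slot 9
721: h=9, probe 9,10 => slot 10
643: h=9, probe 9,10,0 => slot 0
214: h=9, probe 9,10,0,5 => slot 5
Table: [643, ., ., ., ., 214, 368, ., ., 513, 721, ., .]
Lookup 643: h=9, probe 9,10,0 → found at 0.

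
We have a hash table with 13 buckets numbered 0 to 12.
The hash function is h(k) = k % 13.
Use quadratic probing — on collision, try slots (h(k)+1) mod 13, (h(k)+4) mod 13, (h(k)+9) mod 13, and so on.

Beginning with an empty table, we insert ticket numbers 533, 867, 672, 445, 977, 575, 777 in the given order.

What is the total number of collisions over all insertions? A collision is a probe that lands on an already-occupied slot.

3

Insert 533: h=0, slot 0 empty -> index 0.
Insert 867: h=9, slot 9 empty -> index 9.
Insert 672: h=9, slot 9 occupied -> index 10.
Insert 445: h=3, slot 3 empty -> index 3.
Insert 977: h=2, slot 2 empty -> index 2.
Insert 575: h=3, slot 3 occupied -> index 4.
Insert 777: h=10, slot 10 occupied -> index 11.
Table: [533, ∅, 977, 445, 575, ∅, ∅, ∅, ∅, 867, 672, 777, ∅]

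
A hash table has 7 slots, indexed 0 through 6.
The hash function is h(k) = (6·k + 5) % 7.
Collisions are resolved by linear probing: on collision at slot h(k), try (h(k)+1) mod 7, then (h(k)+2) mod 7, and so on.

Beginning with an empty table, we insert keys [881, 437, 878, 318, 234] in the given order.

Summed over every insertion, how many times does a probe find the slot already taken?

881: h=6 → slot 6
437: h=2 → slot 2
878: h=2, probe 2,3 → slot 3
318: h=2, probe 2,3,4 → slot 4
234: h=2, probe 2,3,4,5 → slot 5
Table: [-, -, 437, 878, 318, 234, 881]

6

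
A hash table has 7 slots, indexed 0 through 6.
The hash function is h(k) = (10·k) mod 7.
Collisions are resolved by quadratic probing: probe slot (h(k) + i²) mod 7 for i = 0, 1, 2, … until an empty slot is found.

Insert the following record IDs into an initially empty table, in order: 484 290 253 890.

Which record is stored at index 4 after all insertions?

253

484 hashes to 3; slot 3 is free => place at 3.
290 hashes to 2; slot 2 is free => place at 2.
253 hashes to 3; 3 taken => place at 4.
890 hashes to 3; 3,4 taken => place at 0.
Table: [890, ., 290, 484, 253, ., .]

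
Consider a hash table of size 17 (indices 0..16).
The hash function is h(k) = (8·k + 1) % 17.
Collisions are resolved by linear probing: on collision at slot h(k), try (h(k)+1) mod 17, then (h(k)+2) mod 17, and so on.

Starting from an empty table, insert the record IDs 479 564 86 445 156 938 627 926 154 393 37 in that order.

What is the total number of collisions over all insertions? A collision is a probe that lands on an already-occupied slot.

479 hashes to 8; slot 8 is free -> place at 8.
564 hashes to 8; 8 taken -> place at 9.
86 hashes to 9; 9 taken -> place at 10.
445 hashes to 8; 8,9,10 taken -> place at 11.
156 hashes to 8; 8,9,10,11 taken -> place at 12.
938 hashes to 8; 8,9,10,11,12 taken -> place at 13.
627 hashes to 2; slot 2 is free -> place at 2.
926 hashes to 14; slot 14 is free -> place at 14.
154 hashes to 9; 9,10,11,12,13,14 taken -> place at 15.
393 hashes to 0; slot 0 is free -> place at 0.
37 hashes to 8; 8,9,10,11,12,13,14,15 taken -> place at 16.
Table: [393, ., 627, ., ., ., ., ., 479, 564, 86, 445, 156, 938, 926, 154, 37]

28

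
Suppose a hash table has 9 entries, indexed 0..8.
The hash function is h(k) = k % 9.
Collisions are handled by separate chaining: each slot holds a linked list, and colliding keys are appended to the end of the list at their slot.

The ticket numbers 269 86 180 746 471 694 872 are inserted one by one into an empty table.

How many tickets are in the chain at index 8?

3

269 → bucket 8
86 → bucket 5
180 → bucket 0
746 → bucket 8 (collision)
471 → bucket 3
694 → bucket 1
872 → bucket 8 (collision)
Final buckets:
0: 180
1: 694
2: —
3: 471
4: —
5: 86
6: —
7: —
8: 269 -> 746 -> 872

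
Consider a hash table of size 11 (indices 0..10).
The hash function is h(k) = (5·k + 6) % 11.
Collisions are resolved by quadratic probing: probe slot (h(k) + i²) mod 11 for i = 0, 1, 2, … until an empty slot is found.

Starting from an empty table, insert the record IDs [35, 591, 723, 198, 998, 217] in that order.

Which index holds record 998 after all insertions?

0

35: h=5 -> slot 5
591: h=2 -> slot 2
723: h=2, probe 2,3 -> slot 3
198: h=6 -> slot 6
998: h=2, probe 2,3,6,0 -> slot 0
217: h=2, probe 2,3,6,0,7 -> slot 7
Table: [998, —, 591, 723, —, 35, 198, 217, —, —, —]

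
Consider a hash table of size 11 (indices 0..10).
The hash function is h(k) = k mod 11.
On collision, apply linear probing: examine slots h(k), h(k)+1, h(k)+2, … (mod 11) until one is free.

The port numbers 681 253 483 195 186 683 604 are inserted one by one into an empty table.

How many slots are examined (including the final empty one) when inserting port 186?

681 hashes to 10; slot 10 is free → place at 10.
253 hashes to 0; slot 0 is free → place at 0.
483 hashes to 10; 10,0 taken → place at 1.
195 hashes to 8; slot 8 is free → place at 8.
186 hashes to 10; 10,0,1 taken → place at 2.
683 hashes to 1; 1,2 taken → place at 3.
604 hashes to 10; 10,0,1,2,3 taken → place at 4.
Table: [253, 483, 186, 683, 604, ∅, ∅, ∅, 195, ∅, 681]

4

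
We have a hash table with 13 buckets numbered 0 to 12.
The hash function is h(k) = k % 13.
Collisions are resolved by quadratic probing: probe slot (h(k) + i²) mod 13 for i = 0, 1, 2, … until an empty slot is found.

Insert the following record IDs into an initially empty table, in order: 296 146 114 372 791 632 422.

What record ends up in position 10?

Insert 296: h=10, slot 10 empty → index 10.
Insert 146: h=3, slot 3 empty → index 3.
Insert 114: h=10, slot 10 occupied → index 11.
Insert 372: h=8, slot 8 empty → index 8.
Insert 791: h=11, slot 11 occupied → index 12.
Insert 632: h=8, slot 8 occupied → index 9.
Insert 422: h=6, slot 6 empty → index 6.
Table: [-, -, -, 146, -, -, 422, -, 372, 632, 296, 114, 791]

296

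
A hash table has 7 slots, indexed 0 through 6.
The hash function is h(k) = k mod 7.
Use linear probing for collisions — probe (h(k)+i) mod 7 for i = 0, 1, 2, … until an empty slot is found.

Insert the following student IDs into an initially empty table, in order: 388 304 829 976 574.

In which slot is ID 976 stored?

388: h=3 → slot 3
304: h=3, probe 3,4 → slot 4
829: h=3, probe 3,4,5 → slot 5
976: h=3, probe 3,4,5,6 → slot 6
574: h=0 → slot 0
Table: [574, ∅, ∅, 388, 304, 829, 976]

6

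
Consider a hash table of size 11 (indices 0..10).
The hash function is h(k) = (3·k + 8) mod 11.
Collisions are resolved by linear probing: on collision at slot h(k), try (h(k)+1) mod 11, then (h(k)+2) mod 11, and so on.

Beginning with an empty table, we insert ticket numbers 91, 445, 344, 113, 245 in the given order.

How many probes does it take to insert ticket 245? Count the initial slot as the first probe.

Insert 91: h=6, slot 6 empty -> index 6.
Insert 445: h=1, slot 1 empty -> index 1.
Insert 344: h=6, slot 6 occupied -> index 7.
Insert 113: h=6, slots 6,7 occupied -> index 8.
Insert 245: h=6, slots 6,7,8 occupied -> index 9.
Table: [∅, 445, ∅, ∅, ∅, ∅, 91, 344, 113, 245, ∅]

4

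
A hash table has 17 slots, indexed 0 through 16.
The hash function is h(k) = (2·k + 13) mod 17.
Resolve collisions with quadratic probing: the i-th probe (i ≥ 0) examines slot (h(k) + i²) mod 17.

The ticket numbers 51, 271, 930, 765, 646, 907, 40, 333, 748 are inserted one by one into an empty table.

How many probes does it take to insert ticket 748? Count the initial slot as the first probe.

51: h=13 → slot 13
271: h=11 → slot 11
930: h=3 → slot 3
765: h=13, probe 13,14 → slot 14
646: h=13, probe 13,14,0 → slot 0
907: h=8 → slot 8
40: h=8, probe 8,9 → slot 9
333: h=16 → slot 16
748: h=13, probe 13,14,0,5 → slot 5
Table: [646, ., ., 930, ., 748, ., ., 907, 40, ., 271, ., 51, 765, ., 333]

4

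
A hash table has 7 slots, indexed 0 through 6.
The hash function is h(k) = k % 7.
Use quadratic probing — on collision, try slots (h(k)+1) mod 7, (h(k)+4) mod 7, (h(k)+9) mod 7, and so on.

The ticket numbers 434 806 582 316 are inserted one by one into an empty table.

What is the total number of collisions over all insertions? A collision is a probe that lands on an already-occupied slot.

434 hashes to 0; slot 0 is free -> place at 0.
806 hashes to 1; slot 1 is free -> place at 1.
582 hashes to 1; 1 taken -> place at 2.
316 hashes to 1; 1,2 taken -> place at 5.
Table: [434, 806, 582, ., ., 316, .]

3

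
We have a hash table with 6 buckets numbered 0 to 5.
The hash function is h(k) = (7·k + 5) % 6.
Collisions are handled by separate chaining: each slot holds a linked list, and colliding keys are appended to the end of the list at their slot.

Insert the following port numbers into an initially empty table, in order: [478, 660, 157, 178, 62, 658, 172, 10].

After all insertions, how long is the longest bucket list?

5

Insert 478: h=3, bucket 3 empty -> new chain.
Insert 660: h=5, bucket 5 empty -> new chain.
Insert 157: h=0, bucket 0 empty -> new chain.
Insert 178: h=3, bucket 3 nonempty -> append to chain.
Insert 62: h=1, bucket 1 empty -> new chain.
Insert 658: h=3, bucket 3 nonempty -> append to chain.
Insert 172: h=3, bucket 3 nonempty -> append to chain.
Insert 10: h=3, bucket 3 nonempty -> append to chain.
Final buckets:
0: 157
1: 62
2: ∅
3: 478 -> 178 -> 658 -> 172 -> 10
4: ∅
5: 660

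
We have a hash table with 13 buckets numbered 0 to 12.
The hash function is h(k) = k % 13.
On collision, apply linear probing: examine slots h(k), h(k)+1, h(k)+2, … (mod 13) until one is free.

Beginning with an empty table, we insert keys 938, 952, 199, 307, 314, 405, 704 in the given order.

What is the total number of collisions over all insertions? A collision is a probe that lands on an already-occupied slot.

Insert 938: h=2, slot 2 empty => index 2.
Insert 952: h=3, slot 3 empty => index 3.
Insert 199: h=4, slot 4 empty => index 4.
Insert 307: h=8, slot 8 empty => index 8.
Insert 314: h=2, slots 2,3,4 occupied => index 5.
Insert 405: h=2, slots 2,3,4,5 occupied => index 6.
Insert 704: h=2, slots 2,3,4,5,6 occupied => index 7.
Table: [., ., 938, 952, 199, 314, 405, 704, 307, ., ., ., .]

12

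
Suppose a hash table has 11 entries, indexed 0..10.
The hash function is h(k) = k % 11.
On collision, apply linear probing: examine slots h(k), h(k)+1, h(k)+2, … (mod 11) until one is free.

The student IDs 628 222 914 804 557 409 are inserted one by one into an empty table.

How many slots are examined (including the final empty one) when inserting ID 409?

4

628: h=1 => slot 1
222: h=2 => slot 2
914: h=1, probe 1,2,3 => slot 3
804: h=1, probe 1,2,3,4 => slot 4
557: h=7 => slot 7
409: h=2, probe 2,3,4,5 => slot 5
Table: [-, 628, 222, 914, 804, 409, -, 557, -, -, -]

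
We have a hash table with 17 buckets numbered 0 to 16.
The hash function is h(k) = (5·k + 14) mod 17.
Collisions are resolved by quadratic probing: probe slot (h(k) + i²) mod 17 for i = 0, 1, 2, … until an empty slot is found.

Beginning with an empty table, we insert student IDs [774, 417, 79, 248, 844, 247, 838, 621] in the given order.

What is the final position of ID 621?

774 hashes to 8; slot 8 is free => place at 8.
417 hashes to 8; 8 taken => place at 9.
79 hashes to 1; slot 1 is free => place at 1.
248 hashes to 13; slot 13 is free => place at 13.
844 hashes to 1; 1 taken => place at 2.
247 hashes to 8; 8,9 taken => place at 12.
838 hashes to 5; slot 5 is free => place at 5.
621 hashes to 8; 8,9,12 taken => place at 0.
Table: [621, 79, 844, ∅, ∅, 838, ∅, ∅, 774, 417, ∅, ∅, 247, 248, ∅, ∅, ∅]

0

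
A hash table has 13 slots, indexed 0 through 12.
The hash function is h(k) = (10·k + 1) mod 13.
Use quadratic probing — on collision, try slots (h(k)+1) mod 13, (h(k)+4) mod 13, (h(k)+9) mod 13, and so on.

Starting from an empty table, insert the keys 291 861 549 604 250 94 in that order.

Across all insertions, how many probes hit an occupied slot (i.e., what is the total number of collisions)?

8

291 hashes to 12; slot 12 is free -> place at 12.
861 hashes to 5; slot 5 is free -> place at 5.
549 hashes to 5; 5 taken -> place at 6.
604 hashes to 9; slot 9 is free -> place at 9.
250 hashes to 5; 5,6,9 taken -> place at 1.
94 hashes to 5; 5,6,9,1 taken -> place at 8.
Table: [_, 250, _, _, _, 861, 549, _, 94, 604, _, _, 291]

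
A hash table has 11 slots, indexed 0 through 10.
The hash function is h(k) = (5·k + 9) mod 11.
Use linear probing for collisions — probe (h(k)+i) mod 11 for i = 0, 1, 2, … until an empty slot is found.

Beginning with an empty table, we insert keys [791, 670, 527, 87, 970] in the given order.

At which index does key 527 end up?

791: h=4 -> slot 4
670: h=4, probe 4,5 -> slot 5
527: h=4, probe 4,5,6 -> slot 6
87: h=4, probe 4,5,6,7 -> slot 7
970: h=8 -> slot 8
Table: [—, —, —, —, 791, 670, 527, 87, 970, —, —]

6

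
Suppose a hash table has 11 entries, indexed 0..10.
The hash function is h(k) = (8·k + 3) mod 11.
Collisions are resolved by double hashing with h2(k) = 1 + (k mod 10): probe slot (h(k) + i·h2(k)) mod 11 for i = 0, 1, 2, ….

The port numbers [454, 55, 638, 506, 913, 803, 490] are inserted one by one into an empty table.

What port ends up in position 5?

454 hashes to 5; slot 5 is free → place at 5.
55 hashes to 3; slot 3 is free → place at 3.
638 hashes to 3, h2=9; 3 taken → place at 1.
506 hashes to 3, h2=7; 3 taken → place at 10.
913 hashes to 3, h2=4; 3 taken → place at 7.
803 hashes to 3, h2=4; 3,7 taken → place at 0.
490 hashes to 7, h2=1; 7 taken → place at 8.
Table: [803, 638, _, 55, _, 454, _, 913, 490, _, 506]

454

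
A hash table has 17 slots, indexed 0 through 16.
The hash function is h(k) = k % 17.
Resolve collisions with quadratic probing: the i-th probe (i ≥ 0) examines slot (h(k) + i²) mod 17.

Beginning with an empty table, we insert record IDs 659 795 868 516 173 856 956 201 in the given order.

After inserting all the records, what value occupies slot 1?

868

659 hashes to 13; slot 13 is free => place at 13.
795 hashes to 13; 13 taken => place at 14.
868 hashes to 1; slot 1 is free => place at 1.
516 hashes to 6; slot 6 is free => place at 6.
173 hashes to 3; slot 3 is free => place at 3.
856 hashes to 6; 6 taken => place at 7.
956 hashes to 4; slot 4 is free => place at 4.
201 hashes to 14; 14 taken => place at 15.
Table: [_, 868, _, 173, 956, _, 516, 856, _, _, _, _, _, 659, 795, 201, _]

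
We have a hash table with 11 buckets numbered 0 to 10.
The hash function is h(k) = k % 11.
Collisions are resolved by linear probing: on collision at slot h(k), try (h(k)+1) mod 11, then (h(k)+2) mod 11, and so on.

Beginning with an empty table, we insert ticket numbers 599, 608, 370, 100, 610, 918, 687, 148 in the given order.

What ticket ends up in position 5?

599

Insert 599: h=5, slot 5 empty → index 5.
Insert 608: h=3, slot 3 empty → index 3.
Insert 370: h=7, slot 7 empty → index 7.
Insert 100: h=1, slot 1 empty → index 1.
Insert 610: h=5, slot 5 occupied → index 6.
Insert 918: h=5, slots 5,6,7 occupied → index 8.
Insert 687: h=5, slots 5,6,7,8 occupied → index 9.
Insert 148: h=5, slots 5,6,7,8,9 occupied → index 10.
Table: [., 100, ., 608, ., 599, 610, 370, 918, 687, 148]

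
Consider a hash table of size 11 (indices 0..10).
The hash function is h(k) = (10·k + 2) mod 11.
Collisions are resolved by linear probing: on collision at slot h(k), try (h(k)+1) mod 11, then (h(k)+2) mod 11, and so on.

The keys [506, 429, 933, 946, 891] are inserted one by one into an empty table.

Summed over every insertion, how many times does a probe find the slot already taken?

506 hashes to 2; slot 2 is free -> place at 2.
429 hashes to 2; 2 taken -> place at 3.
933 hashes to 4; slot 4 is free -> place at 4.
946 hashes to 2; 2,3,4 taken -> place at 5.
891 hashes to 2; 2,3,4,5 taken -> place at 6.
Table: [_, _, 506, 429, 933, 946, 891, _, _, _, _]

8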